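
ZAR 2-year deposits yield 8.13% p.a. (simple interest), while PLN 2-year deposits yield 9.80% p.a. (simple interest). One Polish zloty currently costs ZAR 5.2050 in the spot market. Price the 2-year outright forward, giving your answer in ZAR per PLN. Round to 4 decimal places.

5.0596

T = 2 years.
ZAR accumulates by 1 + 0.0813×2 = 1.162600.
PLN accumulates by 1 + 0.0980×2 = 1.196000.
Forward (ZAR per PLN) = 5.205 × 1.162600 / 1.196000 = 5.059643.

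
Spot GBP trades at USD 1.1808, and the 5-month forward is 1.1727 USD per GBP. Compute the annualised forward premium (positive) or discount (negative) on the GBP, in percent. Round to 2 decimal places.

T = 5/12 years.
(F − S)/S = (1.1727 − 1.1808)/1.1808 = -0.0068598.
Per annum: -0.0068598 / (5/12) = -0.016464 = -1.65%.

-1.65%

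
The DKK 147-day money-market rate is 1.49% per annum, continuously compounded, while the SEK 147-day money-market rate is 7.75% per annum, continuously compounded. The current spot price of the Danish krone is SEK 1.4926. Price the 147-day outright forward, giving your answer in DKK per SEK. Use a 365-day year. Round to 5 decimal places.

0.65329

T = 147/365 years.
SEK accumulates by e^(0.0775×147/365) = 1.0317045.
Growth of 1 DKK over T: e^(0.0149×147/365) = 1.0060189.
Forward (SEK per DKK) = 1.4926 × 1.0317045 / 1.0060189 = 1.530709.
Invert for DKK per SEK: 1 / 1.530709 = 0.65329.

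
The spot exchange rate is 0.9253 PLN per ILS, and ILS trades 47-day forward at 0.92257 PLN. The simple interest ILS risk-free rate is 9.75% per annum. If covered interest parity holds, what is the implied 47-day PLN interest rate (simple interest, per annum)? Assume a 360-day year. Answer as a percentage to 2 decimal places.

T = 47/360 years.
CIP gives F = S · g_PLN/g_ILS, so g_PLN/g_ILS = 0.92257/0.9253 = 0.9970496.
ILS growth factor: 1 + 0.0975×47/360 = 1.0127292.
So the PLN growth factor = 1.0097412.
(1.0097412 − 1)/T = 0.074613, i.e. 7.46%.

7.46%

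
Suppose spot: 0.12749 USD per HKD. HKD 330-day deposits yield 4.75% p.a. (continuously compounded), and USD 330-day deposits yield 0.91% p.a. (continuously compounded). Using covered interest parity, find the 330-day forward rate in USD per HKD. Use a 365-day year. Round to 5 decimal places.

0.12314

T = 330/365 years.
USD growth factor: e^(0.0091×330/365) = 1.0082613.
HKD accumulates by e^(0.0475×330/365) = 1.0438807.
Forward (USD per HKD) = 0.12749 × 1.0082613 / 1.0438807 = 0.1231398.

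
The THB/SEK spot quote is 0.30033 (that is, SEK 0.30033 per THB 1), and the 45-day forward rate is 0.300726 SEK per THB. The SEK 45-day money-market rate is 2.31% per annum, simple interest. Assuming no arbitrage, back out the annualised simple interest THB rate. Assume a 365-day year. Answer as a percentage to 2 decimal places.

1.24%

T = 45/365 years.
CIP gives F = S · g_SEK/g_THB, so g_SEK/g_THB = 0.300726/0.30033 = 1.0013185.
The SEK side grows by 1 + 0.0231×45/365 = 1.0028479.
Hence g_THB = 1.0015274.
r = (1.0015274 − 1)/(45/365) = 0.012389 → 1.24%.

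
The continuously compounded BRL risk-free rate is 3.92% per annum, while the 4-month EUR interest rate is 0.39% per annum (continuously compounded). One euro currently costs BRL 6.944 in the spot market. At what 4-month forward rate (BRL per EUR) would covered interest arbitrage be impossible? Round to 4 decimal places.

T = 4/12 years.
BRL accumulates by e^(0.0392×4/12) = 1.0131524.
Growth of 1 EUR over T: e^(0.0039×4/12) = 1.0013008.
Forward (BRL per EUR) = 6.944 × 1.0131524 / 1.0013008 = 7.026191.

7.0262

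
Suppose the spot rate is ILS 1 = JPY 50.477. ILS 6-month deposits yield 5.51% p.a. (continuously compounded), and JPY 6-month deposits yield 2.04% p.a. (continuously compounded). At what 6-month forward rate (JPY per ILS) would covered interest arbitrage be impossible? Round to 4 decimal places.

49.6088

T = 6/12 years.
Growth of 1 JPY over T: e^(0.0204×6/12) = 1.0102522.
Growth of 1 ILS over T: e^(0.0551×6/12) = 1.02793301.
CIP: F = S · (grow JPY)/(grow ILS) = 50.477 × 1.0102522/1.02793301 = 49.608778 JPY per ILS.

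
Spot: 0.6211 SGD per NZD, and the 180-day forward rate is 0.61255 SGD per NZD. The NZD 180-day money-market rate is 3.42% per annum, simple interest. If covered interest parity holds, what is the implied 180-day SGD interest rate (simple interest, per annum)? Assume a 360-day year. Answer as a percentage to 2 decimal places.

0.62%

T = 180/360 years.
By CIP, F/S equals the SGD-to-NZD growth ratio: 0.61255/0.6211 = 0.9862341.
The NZD side grows by 1 + 0.0342×180/360 = 1.017100.
So the SGD growth factor = 1.0030987.
r = (1.0030987 − 1)/(180/360) = 0.006197 → 0.62%.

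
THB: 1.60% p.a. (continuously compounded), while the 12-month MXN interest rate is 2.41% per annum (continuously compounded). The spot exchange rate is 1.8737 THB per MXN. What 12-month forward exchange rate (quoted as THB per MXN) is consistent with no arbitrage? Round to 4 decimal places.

T = 1 year.
THB growth factor: e^(0.0160×1) = 1.0161287.
MXN growth factor: e^(0.0241×1) = 1.0243928.
So F = 1.8737 × 1.0161287 / 1.0243928 = 1.858584 (THB/MXN).

1.8586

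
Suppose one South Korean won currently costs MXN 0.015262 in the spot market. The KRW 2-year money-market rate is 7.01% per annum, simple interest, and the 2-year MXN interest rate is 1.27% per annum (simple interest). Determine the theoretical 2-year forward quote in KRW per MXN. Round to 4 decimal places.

72.8578

T = 2 years.
Growth of 1 MXN over T: 1 + 0.0127×2 = 1.025400.
KRW accumulates by 1 + 0.0701×2 = 1.140200.
So F = 0.015262 × 1.025400 / 1.140200 = 0.013725359 (MXN/KRW).
Quoted the other way: 1/0.013725359 = 72.8578 KRW per MXN.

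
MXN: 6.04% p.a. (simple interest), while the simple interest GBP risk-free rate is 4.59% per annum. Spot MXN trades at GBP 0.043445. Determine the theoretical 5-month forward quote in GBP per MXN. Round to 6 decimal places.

T = 5/12 years.
GBP accumulates by 1 + 0.0459×5/12 = 1.019125.
Growth of 1 MXN over T: 1 + 0.0604×5/12 = 1.0251667.
So F = 0.043445 × 1.019125 / 1.0251667 = 0.04318896 (GBP/MXN).

0.043189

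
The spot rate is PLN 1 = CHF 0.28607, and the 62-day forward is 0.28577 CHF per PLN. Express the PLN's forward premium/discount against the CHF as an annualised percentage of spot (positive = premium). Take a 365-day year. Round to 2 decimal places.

-0.62%

T = 62/365 years.
(F − S)/S = (0.28577 − 0.28607)/0.28607 = -0.0010487.
×(1/T) gives -0.62% p.a.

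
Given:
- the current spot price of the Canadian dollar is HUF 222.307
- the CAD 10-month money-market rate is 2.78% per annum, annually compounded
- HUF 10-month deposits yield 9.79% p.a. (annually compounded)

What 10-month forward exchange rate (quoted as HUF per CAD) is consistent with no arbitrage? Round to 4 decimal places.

T = 10/12 years.
HUF growth factor: (1 + 0.0979)^(10/12) = 1.080941824.
CAD accumulates by (1 + 0.0278)^(10/12) = 1.023113569.
CIP: F = S · (grow HUF)/(grow CAD) = 222.307 × 1.080941824/1.023113569 = 234.872199 HUF per CAD.

234.8722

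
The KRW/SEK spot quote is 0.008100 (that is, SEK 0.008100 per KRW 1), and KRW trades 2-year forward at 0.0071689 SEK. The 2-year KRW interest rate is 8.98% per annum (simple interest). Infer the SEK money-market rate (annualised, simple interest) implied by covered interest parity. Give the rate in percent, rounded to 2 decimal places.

T = 2 years.
By CIP, F/S equals the SEK-to-KRW growth ratio: 0.0071689/0.0081 = 0.8850494.
KRW growth factor: 1 + 0.0898×2 = 1.179600.
That pins the SEK growth at 1.0440043.
(1.0440043 − 1)/T = 0.022002, i.e. 2.20%.

2.20%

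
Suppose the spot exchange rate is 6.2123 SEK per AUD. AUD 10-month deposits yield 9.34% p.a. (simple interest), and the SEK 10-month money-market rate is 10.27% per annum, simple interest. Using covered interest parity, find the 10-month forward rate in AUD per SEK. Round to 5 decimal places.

T = 10/12 years.
SEK growth factor: 1 + 0.1027×10/12 = 1.0855833.
AUD growth factor: 1 + 0.0934×10/12 = 1.0778333.
So F = 6.2123 × 1.0855833 / 1.0778333 = 6.256969 (SEK/AUD).
Quoted the other way: 1/6.256969 = 0.15982 AUD per SEK.

0.15982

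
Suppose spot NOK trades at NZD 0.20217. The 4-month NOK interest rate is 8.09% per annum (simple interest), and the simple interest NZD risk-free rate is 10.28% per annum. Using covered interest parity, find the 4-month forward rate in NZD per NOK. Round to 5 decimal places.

T = 4/12 years.
NZD accumulates by 1 + 0.1028×4/12 = 1.0342667.
Growth of 1 NOK over T: 1 + 0.0809×4/12 = 1.0269667.
CIP: F = S · (grow NZD)/(grow NOK) = 0.20217 × 1.0342667/1.0269667 = 0.2036071 NZD per NOK.

0.20361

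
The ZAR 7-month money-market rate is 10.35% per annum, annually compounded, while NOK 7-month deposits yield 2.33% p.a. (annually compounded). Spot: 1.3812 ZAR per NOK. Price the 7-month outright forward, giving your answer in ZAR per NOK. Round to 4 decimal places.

1.4434

T = 7/12 years.
ZAR accumulates by (1 + 0.1035)^(7/12) = 1.0591331.
NOK accumulates by (1 + 0.0233)^(7/12) = 1.0135264.
CIP: F = S · (grow ZAR)/(grow NOK) = 1.3812 × 1.0591331/1.0135264 = 1.443351 ZAR per NOK.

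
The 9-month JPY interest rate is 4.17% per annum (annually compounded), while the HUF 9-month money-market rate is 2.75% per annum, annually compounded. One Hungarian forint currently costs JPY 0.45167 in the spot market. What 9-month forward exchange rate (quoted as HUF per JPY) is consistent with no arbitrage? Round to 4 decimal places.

2.1913

T = 9/12 years.
JPY growth factor: (1 + 0.0417)^(9/12) = 1.0311147.
HUF accumulates by (1 + 0.0275)^(9/12) = 1.0205549.
CIP: F = S · (grow JPY)/(grow HUF) = 0.45167 × 1.0311147/1.0205549 = 0.4563435 JPY per HUF.
Quoted the other way: 1/0.4563435 = 2.1913 HUF per JPY.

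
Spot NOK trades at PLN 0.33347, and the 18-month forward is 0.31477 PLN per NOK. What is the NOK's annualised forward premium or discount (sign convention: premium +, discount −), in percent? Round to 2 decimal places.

-3.74%

T = 18/12 years.
NOK trades forward at -5.60770% vs spot over the period.
×(1/T) gives -3.74% p.a.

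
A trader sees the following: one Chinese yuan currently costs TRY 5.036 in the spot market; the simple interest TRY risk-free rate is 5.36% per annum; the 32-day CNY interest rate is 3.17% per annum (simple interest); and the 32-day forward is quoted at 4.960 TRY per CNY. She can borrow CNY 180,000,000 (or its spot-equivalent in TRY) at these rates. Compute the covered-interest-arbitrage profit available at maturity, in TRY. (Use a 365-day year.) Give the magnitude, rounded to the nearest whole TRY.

T = 32/365 years.
Invest the CNY and cover forward: 180,000,000 × 1.00277917808 × 4.960 = TRY 895,281,250.19.
Convert at spot and invest in TRY: 180,000,000 × 5.036 × 1.00469917808 = TRY 910,739,710.95.
The quoted forward undervalues CNY, so borrow CNY, convert to TRY at spot, deposit the TRY at 5.36%, and buy CNY forward at 4.960 to cover the loan.
Arbitrage profit = |895,281,250.19 − 910,739,710.95| = TRY 15,458,461.

TRY 15,458,461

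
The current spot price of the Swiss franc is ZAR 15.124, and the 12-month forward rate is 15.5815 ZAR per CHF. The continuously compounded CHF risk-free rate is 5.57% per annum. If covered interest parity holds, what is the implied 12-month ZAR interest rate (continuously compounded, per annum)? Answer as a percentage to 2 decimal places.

T = 1 year.
By CIP, F/S equals the ZAR-to-CHF growth ratio: 15.5815/15.124 = 1.0302499.
CHF growth factor: e^(0.0557×1) = 1.0572805.
Hence g_ZAR = 1.0892631.
r = ln(1.0892631)/1 = 0.085501 → 8.55%.

8.55%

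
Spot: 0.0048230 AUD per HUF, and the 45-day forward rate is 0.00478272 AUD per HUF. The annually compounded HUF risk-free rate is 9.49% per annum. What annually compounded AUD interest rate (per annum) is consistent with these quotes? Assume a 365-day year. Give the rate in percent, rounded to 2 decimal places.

2.29%

T = 45/365 years.
F/S = 0.00478272/0.004823 = 0.9916484 = (growth of AUD) / (growth of HUF).
HUF growth factor: (1 + 0.0949)^(45/365) = 1.0112403.
Hence g_AUD = 1.0027948.
r = 1.0027948^(365/45) − 1 = 0.022895 → 2.29%.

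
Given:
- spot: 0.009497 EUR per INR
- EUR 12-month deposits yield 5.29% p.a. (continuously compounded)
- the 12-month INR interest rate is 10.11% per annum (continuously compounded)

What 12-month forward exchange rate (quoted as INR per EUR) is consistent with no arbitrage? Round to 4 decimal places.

110.4960

T = 1 year.
Growth of 1 EUR over T: e^(0.0529×1) = 1.054324207.
INR accumulates by e^(0.1011×1) = 1.106387275.
CIP: F = S · (grow EUR)/(grow INR) = 0.009497 × 1.054324207/1.106387275 = 0.00905010137 EUR per INR.
Quoted the other way: 1/0.00905010137 = 110.4960 INR per EUR.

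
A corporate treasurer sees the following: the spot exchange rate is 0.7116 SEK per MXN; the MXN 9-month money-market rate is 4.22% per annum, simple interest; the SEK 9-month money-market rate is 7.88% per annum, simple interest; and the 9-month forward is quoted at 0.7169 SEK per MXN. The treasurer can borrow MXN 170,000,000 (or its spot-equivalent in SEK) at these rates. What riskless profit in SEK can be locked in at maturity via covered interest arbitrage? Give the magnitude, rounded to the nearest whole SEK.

T = 9/12 years.
Keep in MXN, deliver into the forward: 170,000,000·1.031650·0.7169 = SEK 125,730,280.45.
Swap to SEK now, deposit: 170,000,000·0.7116·1.059100 = SEK 128,121,445.20.
The quoted forward undervalues MXN, so borrow MXN, convert to SEK at spot, deposit the SEK at 7.88%, and buy MXN forward at 0.7169 to cover the loan.
Profit = 128,121,445.20 − 125,730,280.45 = SEK 2,391,165.

SEK 2,391,165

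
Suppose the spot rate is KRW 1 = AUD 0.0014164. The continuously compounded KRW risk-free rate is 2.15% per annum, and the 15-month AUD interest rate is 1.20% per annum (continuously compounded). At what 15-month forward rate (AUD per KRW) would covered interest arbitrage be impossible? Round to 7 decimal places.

T = 15/12 years.
Growth of 1 AUD over T: e^(0.0120×15/12) = 1.0151131.
Growth of 1 KRW over T: e^(0.0215×15/12) = 1.0272394.
Forward (AUD per KRW) = 0.0014164 × 1.0151131 / 1.0272394 = 0.001399680.

0.0013997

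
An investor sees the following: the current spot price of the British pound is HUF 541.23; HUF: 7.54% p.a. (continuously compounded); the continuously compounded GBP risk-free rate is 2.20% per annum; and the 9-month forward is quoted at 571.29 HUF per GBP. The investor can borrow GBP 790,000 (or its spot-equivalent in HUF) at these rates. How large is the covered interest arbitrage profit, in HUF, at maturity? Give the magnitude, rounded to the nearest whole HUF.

T = 9/12 years.
Keep in GBP, deliver into the forward: 790,000·1.01663687679·571.29 = HUF 458,827,640.26.
Swap to HUF now, deposit: 790,000·541.23·1.05817952245 = HUF 452,447,617.32.
The quoted forward overvalues GBP, so borrow HUF, buy GBP at spot, deposit the GBP at 2.20%, and sell the proceeds forward at 571.29.
The gap between the two covered legs is HUF 6,380,023.

HUF 6,380,023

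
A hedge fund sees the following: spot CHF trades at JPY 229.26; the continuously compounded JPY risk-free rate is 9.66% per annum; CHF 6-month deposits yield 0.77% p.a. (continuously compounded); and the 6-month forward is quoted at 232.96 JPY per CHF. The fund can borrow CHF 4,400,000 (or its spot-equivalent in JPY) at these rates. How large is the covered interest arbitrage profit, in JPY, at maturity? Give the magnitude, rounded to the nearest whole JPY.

JPY 29,684,206

T = 6/12 years.
Invest the CHF and cover forward: 4,400,000 × 1.00385742077 × 232.96 = JPY 1,028,977,948.87.
Convert at spot and invest in JPY: 4,400,000 × 229.26 × 1.049485453738 = JPY 1,058,662,154.55.
The quoted forward undervalues CHF, so borrow CHF, convert to JPY at spot, deposit the JPY at 9.66%, and buy CHF forward at 232.96 to cover the loan.
Profit = 1,058,662,154.55 − 1,028,977,948.87 = JPY 29,684,206.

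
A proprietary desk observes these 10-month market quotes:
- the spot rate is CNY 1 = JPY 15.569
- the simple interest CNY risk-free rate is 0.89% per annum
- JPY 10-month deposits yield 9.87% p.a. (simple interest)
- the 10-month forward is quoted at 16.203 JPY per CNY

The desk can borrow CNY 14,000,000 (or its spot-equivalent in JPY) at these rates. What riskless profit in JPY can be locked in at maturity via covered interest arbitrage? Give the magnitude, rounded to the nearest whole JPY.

T = 10/12 years.
Keep in CNY, deliver into the forward: 14,000,000·1.00741666667·16.203 = JPY 228,524,411.50.
Swap to JPY now, deposit: 14,000,000·15.569·1.082250 = JPY 235,893,703.50.
The quoted forward undervalues CNY, so borrow CNY, convert to JPY at spot, deposit the JPY at 9.87%, and buy CNY forward at 16.203 to cover the loan.
The gap between the two covered legs is JPY 7,369,292.

JPY 7,369,292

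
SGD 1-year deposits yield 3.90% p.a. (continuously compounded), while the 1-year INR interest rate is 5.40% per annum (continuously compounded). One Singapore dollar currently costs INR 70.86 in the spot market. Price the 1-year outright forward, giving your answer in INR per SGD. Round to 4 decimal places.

T = 1 year.
Growth of 1 INR over T: e^(0.0540×1) = 1.0554846.
Growth of 1 SGD over T: e^(0.0390×1) = 1.03977048.
CIP: F = S · (grow INR)/(grow SGD) = 70.86 × 1.0554846/1.03977048 = 71.930912 INR per SGD.

71.9309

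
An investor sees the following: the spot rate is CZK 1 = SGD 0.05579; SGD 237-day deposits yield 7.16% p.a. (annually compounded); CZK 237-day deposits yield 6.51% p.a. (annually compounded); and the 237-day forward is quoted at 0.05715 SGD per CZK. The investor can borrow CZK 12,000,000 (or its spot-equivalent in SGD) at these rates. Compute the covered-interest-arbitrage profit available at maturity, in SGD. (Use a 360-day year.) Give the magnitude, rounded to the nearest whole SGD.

SGD 14,211

T = 237/360 years.
Keep in CZK, deliver into the forward: 12,000,000·1.04239424·0.05715 = SGD 714,873.97.
Swap to SGD now, deposit: 12,000,000·0.05579·1.04657783 = SGD 700,662.93.
The quoted forward overvalues CZK, so borrow SGD, buy CZK at spot, deposit the CZK at 6.51%, and sell the proceeds forward at 0.05715.
Arbitrage profit = |714,873.97 − 700,662.93| = SGD 14,211.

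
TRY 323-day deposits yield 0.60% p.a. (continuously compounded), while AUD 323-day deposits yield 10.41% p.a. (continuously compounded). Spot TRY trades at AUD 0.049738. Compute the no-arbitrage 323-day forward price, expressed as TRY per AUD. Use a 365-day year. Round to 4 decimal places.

T = 323/365 years.
Growth of 1 AUD over T: e^(0.1041×323/365) = 1.0964979.
TRY accumulates by e^(0.0060×323/365) = 1.00532371.
So F = 0.049738 × 1.0964979 / 1.00532371 = 0.054248808 (AUD/TRY).
Quoted the other way: 1/0.054248808 = 18.4336 TRY per AUD.

18.4336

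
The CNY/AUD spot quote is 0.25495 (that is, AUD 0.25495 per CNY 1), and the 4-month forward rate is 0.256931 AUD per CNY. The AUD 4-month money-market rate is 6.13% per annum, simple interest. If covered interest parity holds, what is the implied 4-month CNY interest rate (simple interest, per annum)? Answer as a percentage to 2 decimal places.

3.77%

T = 4/12 years.
By CIP, F/S equals the AUD-to-CNY growth ratio: 0.256931/0.25495 = 1.0077702.
The AUD side grows by 1 + 0.0613×4/12 = 1.0204333.
Hence g_CNY = 1.0125655.
(1.0125655 − 1)/T = 0.037697, i.e. 3.77%.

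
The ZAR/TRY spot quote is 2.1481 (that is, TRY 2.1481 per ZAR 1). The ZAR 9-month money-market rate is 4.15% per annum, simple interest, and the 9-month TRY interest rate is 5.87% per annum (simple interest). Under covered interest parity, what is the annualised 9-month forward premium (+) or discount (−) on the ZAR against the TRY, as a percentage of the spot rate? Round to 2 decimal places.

+1.67%

T = 9/12 years.
No-arbitrage forward: 2.1481 × 1.044025 / 1.031125 = 2.1749740 TRY/ZAR.
Annualised premium = (F − S)/S × (1/T) = (2.1749740 − 2.1481)/2.1481 ÷ (9/12) = 1.67%.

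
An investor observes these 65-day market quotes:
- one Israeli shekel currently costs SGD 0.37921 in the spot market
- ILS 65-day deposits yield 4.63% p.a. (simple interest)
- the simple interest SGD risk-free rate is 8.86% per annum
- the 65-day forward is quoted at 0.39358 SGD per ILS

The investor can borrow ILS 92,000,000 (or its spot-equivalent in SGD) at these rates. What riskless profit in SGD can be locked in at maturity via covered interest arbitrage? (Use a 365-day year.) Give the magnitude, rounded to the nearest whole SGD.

T = 65/365 years.
Invest the ILS and cover forward: 92,000,000 × 1.0082452055 × 0.39358 = SGD 36,507,913.61.
Convert at spot and invest in SGD: 92,000,000 × 0.37921 × 1.0157780822 = SGD 35,437,775.00.
The quoted forward overvalues ILS, so borrow SGD, buy ILS at spot, deposit the ILS at 4.63%, and sell the proceeds forward at 0.39358.
Arbitrage profit = |36,507,913.61 − 35,437,775.00| = SGD 1,070,139.

SGD 1,070,139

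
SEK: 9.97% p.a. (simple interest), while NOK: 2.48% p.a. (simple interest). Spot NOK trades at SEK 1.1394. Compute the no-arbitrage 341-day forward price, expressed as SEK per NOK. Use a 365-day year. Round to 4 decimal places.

1.2173

T = 341/365 years.
SEK accumulates by 1 + 0.0997×341/365 = 1.0931444.
NOK accumulates by 1 + 0.0248×341/365 = 1.0231693.
Forward (SEK per NOK) = 1.1394 × 1.0931444 / 1.0231693 = 1.217324.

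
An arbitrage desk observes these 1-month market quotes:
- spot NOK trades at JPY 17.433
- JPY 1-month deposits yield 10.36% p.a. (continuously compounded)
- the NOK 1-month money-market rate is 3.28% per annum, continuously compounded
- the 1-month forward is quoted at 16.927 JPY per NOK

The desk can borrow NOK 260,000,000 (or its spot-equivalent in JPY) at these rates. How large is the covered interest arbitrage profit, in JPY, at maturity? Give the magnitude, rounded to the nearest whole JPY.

JPY 158,814,768

T = 1/12 years.
Keep in NOK, deliver into the forward: 260,000,000·1.002737072295·16.927 = JPY 4,413,065,909.91.
Swap to JPY now, deposit: 260,000,000·17.433·1.008670708034 = JPY 4,571,880,677.82.
The quoted forward undervalues NOK, so borrow NOK, convert to JPY at spot, deposit the JPY at 10.36%, and buy NOK forward at 16.927 to cover the loan.
Profit = 4,571,880,677.82 − 4,413,065,909.91 = JPY 158,814,768.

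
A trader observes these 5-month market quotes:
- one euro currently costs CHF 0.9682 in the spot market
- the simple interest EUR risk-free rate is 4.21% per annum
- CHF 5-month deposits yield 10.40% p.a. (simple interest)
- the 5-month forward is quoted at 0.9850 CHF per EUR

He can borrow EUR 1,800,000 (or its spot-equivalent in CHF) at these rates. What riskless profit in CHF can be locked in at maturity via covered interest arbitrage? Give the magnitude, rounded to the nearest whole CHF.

CHF 14,178

T = 5/12 years.
Keep in EUR, deliver into the forward: 1,800,000·1.017541667·0.9850 = CHF 1,804,101.38.
Swap to CHF now, deposit: 1,800,000·0.9682·1.043333333 = CHF 1,818,279.60.
The quoted forward undervalues EUR, so borrow EUR, convert to CHF at spot, deposit the CHF at 10.40%, and buy EUR forward at 0.9850 to cover the loan.
The gap between the two covered legs is CHF 14,178.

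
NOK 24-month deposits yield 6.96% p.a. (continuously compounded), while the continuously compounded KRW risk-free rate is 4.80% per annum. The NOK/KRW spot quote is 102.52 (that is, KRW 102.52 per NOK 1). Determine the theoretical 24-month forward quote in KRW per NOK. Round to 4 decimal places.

T = 2 years.
Growth of 1 KRW over T: e^(0.0480×2) = 1.10075906.
Growth of 1 NOK over T: e^(0.0696×2) = 1.14935395.
So F = 102.52 × 1.10075906 / 1.14935395 = 98.185436 (KRW/NOK).

98.1854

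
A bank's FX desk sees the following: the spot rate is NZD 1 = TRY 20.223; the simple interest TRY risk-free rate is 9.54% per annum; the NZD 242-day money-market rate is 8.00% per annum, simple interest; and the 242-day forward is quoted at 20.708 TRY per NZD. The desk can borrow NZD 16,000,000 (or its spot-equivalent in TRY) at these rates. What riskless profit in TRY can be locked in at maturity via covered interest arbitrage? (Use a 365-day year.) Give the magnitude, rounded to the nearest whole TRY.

TRY 4,867,837

T = 242/365 years.
Invest the NZD and cover forward: 16,000,000 × 1.05304109589 × 20.708 = TRY 348,902,000.22.
Convert at spot and invest in TRY: 16,000,000 × 20.223 × 1.06325150685 = TRY 344,034,163.57.
The quoted forward overvalues NZD, so borrow TRY, buy NZD at spot, deposit the NZD at 8.00%, and sell the proceeds forward at 20.708.
Profit = 348,902,000.22 − 344,034,163.57 = TRY 4,867,837.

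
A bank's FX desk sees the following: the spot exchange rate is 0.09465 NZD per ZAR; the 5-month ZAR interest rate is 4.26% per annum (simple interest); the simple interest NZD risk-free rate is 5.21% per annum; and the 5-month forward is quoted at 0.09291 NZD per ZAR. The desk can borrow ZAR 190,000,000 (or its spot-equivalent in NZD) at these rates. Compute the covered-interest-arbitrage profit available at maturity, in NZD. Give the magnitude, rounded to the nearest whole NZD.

NZD 407,653

T = 5/12 years.
Route A — deposit ZAR, sell forward: 190,000,000 × 1.017750 × 0.09291 = NZD 17,966,238.98.
Route B — convert at spot, deposit NZD: 190,000,000 × 0.09465 × 1.0217083333 = NZD 18,373,891.81.
The quoted forward undervalues ZAR, so borrow ZAR, convert to NZD at spot, deposit the NZD at 5.21%, and buy ZAR forward at 0.09291 to cover the loan.
Profit = 18,373,891.81 − 17,966,238.98 = NZD 407,653.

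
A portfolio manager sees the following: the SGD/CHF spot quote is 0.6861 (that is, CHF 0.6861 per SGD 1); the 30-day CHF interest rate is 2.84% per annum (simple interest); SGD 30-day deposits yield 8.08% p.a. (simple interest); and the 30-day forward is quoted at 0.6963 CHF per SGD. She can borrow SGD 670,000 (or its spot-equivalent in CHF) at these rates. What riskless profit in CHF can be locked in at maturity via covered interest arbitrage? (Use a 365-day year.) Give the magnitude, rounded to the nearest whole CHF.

CHF 8,859

T = 30/365 years.
Invest the SGD and cover forward: 670,000 × 1.0066411 × 0.6963 = CHF 469,619.21.
Convert at spot and invest in CHF: 670,000 × 0.6861 × 1.00233425 = CHF 460,760.02.
The quoted forward overvalues SGD, so borrow CHF, buy SGD at spot, deposit the SGD at 8.08%, and sell the proceeds forward at 0.6963.
Profit = 469,619.21 − 460,760.02 = CHF 8,859.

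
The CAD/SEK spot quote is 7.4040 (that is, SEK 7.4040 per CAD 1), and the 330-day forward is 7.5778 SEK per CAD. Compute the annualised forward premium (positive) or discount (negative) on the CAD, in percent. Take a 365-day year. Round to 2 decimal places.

+2.60%

T = 330/365 years.
(F − S)/S = (7.5778 − 7.404)/7.404 = 0.0234738.
×(1/T) gives 2.60% p.a.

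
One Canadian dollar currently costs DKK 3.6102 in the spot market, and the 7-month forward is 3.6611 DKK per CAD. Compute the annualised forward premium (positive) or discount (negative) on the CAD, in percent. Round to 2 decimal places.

+2.42%

T = 7/12 years.
Period premium: (3.6611 − 3.6102)/3.6102 = 0.0140989.
Per annum: 0.0140989 / (7/12) = 0.024170 = 2.42%.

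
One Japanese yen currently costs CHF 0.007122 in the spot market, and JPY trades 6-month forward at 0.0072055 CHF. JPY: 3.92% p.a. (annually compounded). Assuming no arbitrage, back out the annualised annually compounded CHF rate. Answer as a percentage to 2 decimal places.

T = 6/12 years.
F/S = 0.0072055/0.007122 = 1.0117242 = (growth of CHF) / (growth of JPY).
The JPY side grows by (1 + 0.0392)^(6/12) = 1.0194116.
Hence g_CHF = 1.0313634.
r = 1.0313634^(12/6) − 1 = 0.063710 → 6.37%.

6.37%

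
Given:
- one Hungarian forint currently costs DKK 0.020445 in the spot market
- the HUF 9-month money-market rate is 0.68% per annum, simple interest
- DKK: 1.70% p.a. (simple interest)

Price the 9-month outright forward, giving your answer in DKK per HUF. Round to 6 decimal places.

0.020601

T = 9/12 years.
DKK growth factor: 1 + 0.0170×9/12 = 1.012750.
HUF growth factor: 1 + 0.0068×9/12 = 1.005100.
So F = 0.020445 × 1.012750 / 1.005100 = 0.02060061 (DKK/HUF).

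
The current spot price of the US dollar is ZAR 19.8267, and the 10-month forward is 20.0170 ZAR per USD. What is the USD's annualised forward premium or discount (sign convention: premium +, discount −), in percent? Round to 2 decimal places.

T = 10/12 years.
Period premium: (20.0170 − 19.8267)/19.8267 = 0.0095982.
Annualise by dividing by T: 0.0095982 / (10/12) = 0.011518 → 1.15%.

+1.15%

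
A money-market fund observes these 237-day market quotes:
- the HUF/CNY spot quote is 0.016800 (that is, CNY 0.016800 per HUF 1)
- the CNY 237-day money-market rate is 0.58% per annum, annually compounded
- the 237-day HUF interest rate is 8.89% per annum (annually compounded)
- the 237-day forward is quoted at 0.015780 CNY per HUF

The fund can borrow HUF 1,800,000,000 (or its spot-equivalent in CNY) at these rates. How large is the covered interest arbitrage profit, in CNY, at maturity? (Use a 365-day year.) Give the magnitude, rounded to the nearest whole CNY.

T = 237/365 years.
Route A — deposit HUF, sell forward: 1,800,000,000 × 1.0568585479 × 0.015780 = CNY 30,019,010.19.
Route B — convert at spot, deposit CNY: 1,800,000,000 × 0.016800 × 1.0037622074 = CNY 30,353,769.15.
The quoted forward undervalues HUF, so borrow HUF, convert to CNY at spot, deposit the CNY at 0.58%, and buy HUF forward at 0.015780 to cover the loan.
Arbitrage profit = |30,019,010.19 − 30,353,769.15| = CNY 334,759.

CNY 334,759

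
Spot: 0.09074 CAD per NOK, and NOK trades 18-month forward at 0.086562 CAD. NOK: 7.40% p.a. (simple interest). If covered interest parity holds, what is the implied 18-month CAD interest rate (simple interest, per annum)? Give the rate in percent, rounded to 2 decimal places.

T = 18/12 years.
By CIP, F/S equals the CAD-to-NOK growth ratio: 0.086562/0.09074 = 0.9539564.
The NOK side grows by 1 + 0.0740×18/12 = 1.111000.
Hence g_CAD = 1.0598456.
r = (1.0598456 − 1)/(18/12) = 0.039897 → 3.99%.

3.99%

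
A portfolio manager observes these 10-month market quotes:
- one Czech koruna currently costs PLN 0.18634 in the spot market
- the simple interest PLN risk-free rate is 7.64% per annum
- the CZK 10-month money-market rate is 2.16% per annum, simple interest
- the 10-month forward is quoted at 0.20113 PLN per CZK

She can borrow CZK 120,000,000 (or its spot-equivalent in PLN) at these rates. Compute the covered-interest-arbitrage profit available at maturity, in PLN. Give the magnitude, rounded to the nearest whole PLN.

T = 10/12 years.
Keep in CZK, deliver into the forward: 120,000,000·1.018000·0.20113 = PLN 24,570,040.80.
Swap to PLN now, deposit: 120,000,000·0.18634·1.0636666667 = PLN 23,784,437.60.
The quoted forward overvalues CZK, so borrow PLN, buy CZK at spot, deposit the CZK at 2.16%, and sell the proceeds forward at 0.20113.
Profit = 24,570,040.80 − 23,784,437.60 = PLN 785,603.

PLN 785,603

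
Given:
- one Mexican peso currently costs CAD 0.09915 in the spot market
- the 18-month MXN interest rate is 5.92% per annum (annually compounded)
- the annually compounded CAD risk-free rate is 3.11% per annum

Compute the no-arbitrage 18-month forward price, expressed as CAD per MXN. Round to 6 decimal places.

0.095231

T = 18/12 years.
Growth of 1 CAD over T: (1 + 0.0311)^(18/12) = 1.0470108.
Growth of 1 MXN over T: (1 + 0.0592)^(18/12) = 1.0901016.
CIP: F = S · (grow CAD)/(grow MXN) = 0.09915 × 1.0470108/1.0901016 = 0.09523068 CAD per MXN.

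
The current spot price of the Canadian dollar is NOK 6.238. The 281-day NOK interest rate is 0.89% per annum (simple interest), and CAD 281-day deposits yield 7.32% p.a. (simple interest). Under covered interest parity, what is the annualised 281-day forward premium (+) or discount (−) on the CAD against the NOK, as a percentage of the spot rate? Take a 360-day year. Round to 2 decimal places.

-6.08%

T = 281/360 years.
CIP forward (NOK per CAD) = 6.238 × 1.0069469/1.0571367 = 5.941838.
(F − S)/S ÷ T = (5.941838 − 6.238)/6.238/(281/360) = -0.060825 → -6.08%.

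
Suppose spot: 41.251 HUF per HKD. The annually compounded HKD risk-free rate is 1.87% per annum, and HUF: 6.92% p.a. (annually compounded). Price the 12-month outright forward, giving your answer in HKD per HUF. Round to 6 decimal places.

T = 1 year.
HUF growth factor: (1 + 0.0692)^1 = 1.069200.
Growth of 1 HKD over T: (1 + 0.0187)^1 = 1.018700.
CIP: F = S · (grow HUF)/(grow HKD) = 41.251 × 1.069200/1.018700 = 43.29594 HUF per HKD.
Invert for HKD per HUF: 1 / 43.29594 = 0.023097.

0.023097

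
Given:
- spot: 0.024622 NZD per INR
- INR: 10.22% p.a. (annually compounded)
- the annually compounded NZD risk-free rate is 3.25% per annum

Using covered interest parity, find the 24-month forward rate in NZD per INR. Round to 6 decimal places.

T = 2 years.
NZD accumulates by (1 + 0.0325)^2 = 1.0660562.
INR growth factor: (1 + 0.1022)^2 = 1.2148448.
Forward (NZD per INR) = 0.024622 × 1.0660562 / 1.2148448 = 0.02160641.

0.021606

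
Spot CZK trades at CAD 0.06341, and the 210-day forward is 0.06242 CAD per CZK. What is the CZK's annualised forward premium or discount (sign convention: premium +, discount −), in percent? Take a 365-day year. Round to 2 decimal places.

-2.71%

T = 210/365 years.
Period premium: (0.06242 − 0.06341)/0.06341 = -0.0156127.
Per annum: -0.0156127 / (210/365) = -0.027136 = -2.71%.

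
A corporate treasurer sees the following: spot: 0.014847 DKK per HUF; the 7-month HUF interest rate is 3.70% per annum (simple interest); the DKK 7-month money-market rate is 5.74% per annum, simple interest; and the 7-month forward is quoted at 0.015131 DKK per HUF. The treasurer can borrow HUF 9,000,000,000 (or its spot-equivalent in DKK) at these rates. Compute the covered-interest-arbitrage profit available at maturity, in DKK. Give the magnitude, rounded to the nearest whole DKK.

T = 7/12 years.
Route A — deposit HUF, sell forward: 9,000,000,000 × 1.02158333333 × 0.015131 = DKK 139,118,196.75.
Route B — convert at spot, deposit DKK: 9,000,000,000 × 0.014847 × 1.03348333333 = DKK 138,097,143.45.
The quoted forward overvalues HUF, so borrow DKK, buy HUF at spot, deposit the HUF at 3.70%, and sell the proceeds forward at 0.015131.
Arbitrage profit = |139,118,196.75 − 138,097,143.45| = DKK 1,021,053.

DKK 1,021,053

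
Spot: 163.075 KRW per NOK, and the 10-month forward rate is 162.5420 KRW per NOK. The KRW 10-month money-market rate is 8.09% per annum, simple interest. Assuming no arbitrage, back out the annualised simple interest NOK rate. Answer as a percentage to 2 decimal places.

8.51%

T = 10/12 years.
F/S = 162.542/163.075 = 0.9967316 = (growth of KRW) / (growth of NOK).
The KRW side grows by 1 + 0.0809×10/12 = 1.0674167.
So the NOK growth factor = 1.0709169.
(1.0709169 − 1)/T = 0.085100, i.e. 8.51%.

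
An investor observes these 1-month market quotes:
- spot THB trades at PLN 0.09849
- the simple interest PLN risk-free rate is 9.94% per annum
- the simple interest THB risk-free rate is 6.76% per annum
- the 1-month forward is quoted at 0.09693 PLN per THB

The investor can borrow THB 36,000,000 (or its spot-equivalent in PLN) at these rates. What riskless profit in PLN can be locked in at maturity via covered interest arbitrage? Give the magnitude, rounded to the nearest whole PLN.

T = 1/12 years.
Route A — deposit THB, sell forward: 36,000,000 × 1.005633333 × 0.09693 = PLN 3,509,137.40.
Route B — convert at spot, deposit PLN: 36,000,000 × 0.09849 × 1.008283333 = PLN 3,575,009.72.
The quoted forward undervalues THB, so borrow THB, convert to PLN at spot, deposit the PLN at 9.94%, and buy THB forward at 0.09693 to cover the loan.
Arbitrage profit = |3,509,137.40 − 3,575,009.72| = PLN 65,872.

PLN 65,872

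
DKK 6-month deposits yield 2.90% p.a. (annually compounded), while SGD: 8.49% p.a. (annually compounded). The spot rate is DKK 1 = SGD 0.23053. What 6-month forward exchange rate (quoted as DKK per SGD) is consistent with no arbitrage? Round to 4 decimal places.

T = 6/12 years.
SGD growth factor: (1 + 0.0849)^(6/12) = 1.0415853.
DKK accumulates by (1 + 0.0290)^(6/12) = 1.0143964.
CIP: F = S · (grow SGD)/(grow DKK) = 0.23053 × 1.0415853/1.0143964 = 0.2367089 SGD per DKK.
Invert for DKK per SGD: 1 / 0.2367089 = 4.2246.

4.2246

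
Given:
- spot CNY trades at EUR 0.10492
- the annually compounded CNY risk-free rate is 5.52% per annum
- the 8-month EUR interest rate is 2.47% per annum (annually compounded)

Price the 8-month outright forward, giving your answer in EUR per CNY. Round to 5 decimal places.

T = 8/12 years.
Growth of 1 EUR over T: (1 + 0.0247)^(8/12) = 1.0163996.
Growth of 1 CNY over T: (1 + 0.0552)^(8/12) = 1.0364695.
CIP: F = S · (grow EUR)/(grow CNY) = 0.10492 × 1.0163996/1.0364695 = 0.1028884 EUR per CNY.

0.10289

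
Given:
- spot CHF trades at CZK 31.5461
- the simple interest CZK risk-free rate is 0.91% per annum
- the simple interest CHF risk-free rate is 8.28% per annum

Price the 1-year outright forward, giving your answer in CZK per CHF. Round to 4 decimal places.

29.3989

T = 1 year.
Growth of 1 CZK over T: 1 + 0.0091×1 = 1.009100.
CHF growth factor: 1 + 0.0828×1 = 1.082800.
So F = 31.5461 × 1.009100 / 1.082800 = 29.398937 (CZK/CHF).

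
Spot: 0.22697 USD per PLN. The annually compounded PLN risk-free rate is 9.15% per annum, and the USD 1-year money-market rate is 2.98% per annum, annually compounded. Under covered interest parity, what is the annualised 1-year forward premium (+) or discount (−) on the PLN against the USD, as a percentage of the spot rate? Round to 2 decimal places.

-5.65%

T = 1 year.
F = S · g_USD/g_PLN = 0.22697 × 1.029800/1.091500 = 0.21413990.
Annualised premium = (F − S)/S × (1/T) = (0.21413990 − 0.22697)/0.22697 ÷ 1 = -5.65%.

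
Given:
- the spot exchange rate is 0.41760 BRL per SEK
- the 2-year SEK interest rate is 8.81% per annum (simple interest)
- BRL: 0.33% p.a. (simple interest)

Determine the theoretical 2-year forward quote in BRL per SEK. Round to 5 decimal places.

0.35738

T = 2 years.
Growth of 1 BRL over T: 1 + 0.0033×2 = 1.006600.
SEK growth factor: 1 + 0.0881×2 = 1.176200.
So F = 0.4176 × 1.006600 / 1.176200 = 0.3573849 (BRL/SEK).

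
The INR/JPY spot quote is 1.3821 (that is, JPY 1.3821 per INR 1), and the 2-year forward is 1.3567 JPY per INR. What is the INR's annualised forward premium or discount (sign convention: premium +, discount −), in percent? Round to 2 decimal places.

T = 2 years.
INR trades forward at -1.83778% vs spot over the period.
×(1/T) gives -0.92% p.a.

-0.92%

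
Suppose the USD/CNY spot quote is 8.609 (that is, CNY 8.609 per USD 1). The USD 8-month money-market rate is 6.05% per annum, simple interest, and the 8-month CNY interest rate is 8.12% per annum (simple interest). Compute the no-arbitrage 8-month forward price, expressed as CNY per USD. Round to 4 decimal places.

8.7232

T = 8/12 years.
Growth of 1 CNY over T: 1 + 0.0812×8/12 = 1.0541333.
USD accumulates by 1 + 0.0605×8/12 = 1.0403333.
CIP: F = S · (grow CNY)/(grow USD) = 8.609 × 1.0541333/1.0403333 = 8.723198 CNY per USD.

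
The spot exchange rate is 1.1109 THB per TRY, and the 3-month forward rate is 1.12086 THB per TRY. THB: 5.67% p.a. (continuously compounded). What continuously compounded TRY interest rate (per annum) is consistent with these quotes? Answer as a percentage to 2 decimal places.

T = 3/12 years.
CIP gives F = S · g_THB/g_TRY, so g_THB/g_TRY = 1.12086/1.1109 = 1.0089657.
THB growth factor: e^(0.0567×3/12) = 1.0142759.
So the TRY growth factor = 1.005263.
Take logs: ln 1.005263 / (3/12) = 0.020997, so 2.10%.

2.10%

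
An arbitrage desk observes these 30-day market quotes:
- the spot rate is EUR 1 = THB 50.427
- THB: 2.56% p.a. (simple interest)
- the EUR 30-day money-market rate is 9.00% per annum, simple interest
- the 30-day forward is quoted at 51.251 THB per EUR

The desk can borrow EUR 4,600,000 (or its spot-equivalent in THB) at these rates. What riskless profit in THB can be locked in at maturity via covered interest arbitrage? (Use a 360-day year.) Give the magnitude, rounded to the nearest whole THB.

THB 5,063,703

T = 30/360 years.
Invest the EUR and cover forward: 4,600,000 × 1.007500 × 51.251 = THB 237,522,759.50.
Convert at spot and invest in THB: 4,600,000 × 50.427 × 1.00213333333 = THB 232,459,056.96.
The quoted forward overvalues EUR, so borrow THB, buy EUR at spot, deposit the EUR at 9.00%, and sell the proceeds forward at 51.251.
Arbitrage profit = |237,522,759.50 − 232,459,056.96| = THB 5,063,703.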